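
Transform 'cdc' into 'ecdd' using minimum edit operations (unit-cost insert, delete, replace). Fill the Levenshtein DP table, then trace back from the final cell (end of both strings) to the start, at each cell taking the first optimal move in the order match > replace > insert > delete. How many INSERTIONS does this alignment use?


Edit distance = 2. Backtracking from cell (3, 4) with preference match > replace > insert > delete,
then listing the resulting alignment 'cdc' -> 'ecdd' left to right:
  Step 1: insert 'e' [insertion #1]
  Step 2: keep 'c'
  Step 3: keep 'd'
  Step 4: replace c->d
Total insertions: 1

1


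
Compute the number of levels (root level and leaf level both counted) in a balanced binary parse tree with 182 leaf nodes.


In a balanced binary tree with n leaves the deepest leaf is ceil(log2(n)) edges below the root,
so counting node levels inclusive of root and leaves gives ceil(log2(n)) + 1 levels.
log2(182) = 7.5078
ceil(7.5078) = 8
levels = 8 + 1 = 9

9


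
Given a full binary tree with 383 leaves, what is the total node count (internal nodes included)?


Leaf nodes (terminals): 383
Internal nodes = n - 1 = 383 - 1 = 382
Total = leaves + internal = 383 + 382 = 765

765


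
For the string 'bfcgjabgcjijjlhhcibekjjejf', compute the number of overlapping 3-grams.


String 'bfcgjabgcjijjlhhcibekjjejf' has length L = 26.
Number of overlapping n-grams = L - n + 1
Substituting: 26 - 3 + 1 = 24

24


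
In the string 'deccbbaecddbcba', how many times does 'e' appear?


Scanning 'deccbbaecddbcba' for 'e':
  Position 1: 'e' -> MATCH (count: 1)
  Position 7: 'e' -> MATCH (count: 2)
Total occurrences of 'e': 2

2


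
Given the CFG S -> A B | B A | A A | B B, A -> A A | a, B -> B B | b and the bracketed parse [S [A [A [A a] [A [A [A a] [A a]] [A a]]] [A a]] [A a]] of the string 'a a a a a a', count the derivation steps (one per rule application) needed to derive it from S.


Every bracketed nonterminal node [X ...] in the tree is produced by exactly one rule application.
Reading the tree off as a leftmost derivation:
  Step 1: S  =>  A A   (applied S -> A A)
  Step 2: A A  =>  A A A   (applied A -> A A)
  Step 3: A A A  =>  A A A A   (applied A -> A A)
  Step 4: A A A A  =>  a A A A   (applied A -> a)
  Step 5: a A A A  =>  a A A A A   (applied A -> A A)
  Step 6: a A A A A  =>  a A A A A A   (applied A -> A A)
  Step 7: a A A A A A  =>  a a A A A A   (applied A -> a)
  Step 8: a a A A A A  =>  a a a A A A   (applied A -> a)
  Step 9: a a a A A A  =>  a a a a A A   (applied A -> a)
  Step 10: a a a a A A  =>  a a a a a A   (applied A -> a)
  Step 11: a a a a a A  =>  a a a a a a   (applied A -> a)
Final yield: a a a a a a
Total rewrite steps: 11

11


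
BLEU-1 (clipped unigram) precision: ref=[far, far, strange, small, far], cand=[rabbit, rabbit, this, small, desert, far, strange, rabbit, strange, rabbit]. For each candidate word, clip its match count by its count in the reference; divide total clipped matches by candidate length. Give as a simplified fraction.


Reference word counts: {'far': 3, 'small': 1, 'strange': 1}
Checking each candidate word (with clipping):
  'rabbit' -> not in reference -> no match (matches: 0)
  'rabbit' -> not in reference -> no match (matches: 0)
  'this' -> not in reference -> no match (matches: 0)
  'small' -> in reference (ref count 1, used 1/1) -> match (matches: 1)
  'desert' -> not in reference -> no match (matches: 1)
  'far' -> in reference (ref count 3, used 1/3) -> match (matches: 2)
  'strange' -> in reference (ref count 1, used 1/1) -> match (matches: 3)
  'rabbit' -> not in reference -> no match (matches: 3)
  'strange' -> ref count 1 already used up (1/1) -> clipped, no match (matches: 3)
  'rabbit' -> not in reference -> no match (matches: 3)
Clipped matches: 3, Candidate length: 10
Precision = 3/10

3/10


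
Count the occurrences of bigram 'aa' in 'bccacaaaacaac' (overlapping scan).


Scanning 'bccacaaaacaac' for bigram 'aa':
  Position 0: 'bc' -> no
  Position 1: 'cc' -> no
  Position 2: 'ca' -> no
  Position 3: 'ac' -> no
  Position 4: 'ca' -> no
  Position 5: 'aa' -> MATCH
  Position 6: 'aa' -> MATCH
  Position 7: 'aa' -> MATCH
  Position 8: 'ac' -> no
  Position 9: 'ca' -> no
  Position 10: 'aa' -> MATCH
  Position 11: 'ac' -> no
Total matches: 4

4


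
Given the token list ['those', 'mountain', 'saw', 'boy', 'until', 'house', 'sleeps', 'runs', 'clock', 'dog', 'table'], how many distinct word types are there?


Listing all tokens and tracking unique types:
  Token 1: 'those' -> NEW (unique so far: 1)
  Token 2: 'mountain' -> NEW (unique so far: 2)
  Token 3: 'saw' -> NEW (unique so far: 3)
  Token 4: 'boy' -> NEW (unique so far: 4)
  Token 5: 'until' -> NEW (unique so far: 5)
  Token 6: 'house' -> NEW (unique so far: 6)
  Token 7: 'sleeps' -> NEW (unique so far: 7)
  Token 8: 'runs' -> NEW (unique so far: 8)
  Token 9: 'clock' -> NEW (unique so far: 9)
  Token 10: 'dog' -> NEW (unique so far: 10)
  Token 11: 'table' -> NEW (unique so far: 11)
Unique types: ('boy', 'clock', 'dog', 'house', 'mountain', 'runs', 'saw', 'sleeps', 'table', 'those', 'until')
Vocabulary size: 11

11


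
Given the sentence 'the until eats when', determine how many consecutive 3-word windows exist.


Word trigrams from [4] words:
  Trigram 1: (the until eats)
  Trigram 2: (until eats when)
Total word trigrams: 4 - 2 = 2

2


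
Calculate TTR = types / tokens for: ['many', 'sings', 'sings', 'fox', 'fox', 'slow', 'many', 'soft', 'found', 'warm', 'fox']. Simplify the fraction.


Tokens: 11
Unique types: ('found', 'fox', 'many', 'sings', 'slow', 'soft', 'warm') = 7
TTR = 7/11
Already in lowest terms.

7/11


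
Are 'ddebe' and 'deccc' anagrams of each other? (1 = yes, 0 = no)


Sort characters of 'ddebe': 'bddee'
Sort characters of 'deccc': 'cccde'
Sorted forms differ -> they are NOT anagrams
Result: 0

0


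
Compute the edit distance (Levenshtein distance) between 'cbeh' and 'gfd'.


Building DP table for s1='cbeh' (len 4) and s2='gfd' (len 3):
       g  f  d
    0  1  2  3
  c 1  1  2  3
  b 2  2  2  3
  e 3  3  3  3
  h 4  4  4  4
Edit distance = dp[4][3] = 4

4


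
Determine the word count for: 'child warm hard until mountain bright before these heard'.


Counting words by splitting on spaces:
  Word 1: 'child'
  Word 2: 'warm'
  Word 3: 'hard'
  Word 4: 'until'
  Word 5: 'mountain'
  Word 6: 'bright'
  Word 7: 'before'
  Word 8: 'these'
  Word 9: 'heard'
Total words: 9

9


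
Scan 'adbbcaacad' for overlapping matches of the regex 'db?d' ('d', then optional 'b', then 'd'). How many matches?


Pattern: db?d means 'd', then optional 'b', then 'd'.
Scanning 'adbbcaacad' position-by-position:
  Pos 0: window 'adb' -> no
  Pos 1: window 'dbb' -> no
  Pos 2: window 'bbc' -> no
  Pos 3: window 'bca' -> no
  Pos 4: window 'caa' -> no
  Pos 5: window 'aac' -> no
  Pos 6: window 'aca' -> no
  Pos 7: window 'cad' -> no
  Pos 8: window 'ad' -> no
  Pos 9: window 'd' -> no
Total matches: 0

0


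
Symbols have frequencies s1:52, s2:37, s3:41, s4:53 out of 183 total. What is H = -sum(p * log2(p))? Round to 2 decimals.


Computing entropy H = -sum(p_i * log2(p_i)):
  s1: p = 52/183 = 0.2842, -p*log2(p) = 0.5158
  s2: p = 37/183 = 0.2022, -p*log2(p) = 0.4663
  s3: p = 41/183 = 0.2240, -p*log2(p) = 0.4835
  s4: p = 53/183 = 0.2896, -p*log2(p) = 0.5178
H = sum of terms = 1.9834
Rounded to 2 decimals: 1.98

1.98


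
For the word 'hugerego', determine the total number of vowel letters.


Scanning each character of 'hugerego':
  Position 1: 'h' -> consonant (running count: 0)
  Position 2: 'u' -> vowel (running count: 1)
  Position 3: 'g' -> consonant (running count: 1)
  Position 4: 'e' -> vowel (running count: 2)
  Position 5: 'r' -> consonant (running count: 2)
  Position 6: 'e' -> vowel (running count: 3)
  Position 7: 'g' -> consonant (running count: 3)
  Position 8: 'o' -> vowel (running count: 4)
Total vowels: 4

4


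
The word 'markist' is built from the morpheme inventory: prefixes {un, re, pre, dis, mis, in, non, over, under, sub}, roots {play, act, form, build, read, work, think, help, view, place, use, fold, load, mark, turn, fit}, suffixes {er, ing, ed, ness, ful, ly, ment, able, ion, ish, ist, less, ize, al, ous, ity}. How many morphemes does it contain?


Segmenting 'markist' against the inventory:
  'mark' -> root (morpheme 1)
  'ist' -> suffix (morpheme 2)
Total morphemes: 2

2


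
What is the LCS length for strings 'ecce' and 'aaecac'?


DP table for LCS of 'ecce' and 'aaecac':
       a  a  e  c  a  c
    0  0  0  0  0  0  0
  e 0  0  0  1  1  1  1
  c 0  0  0  1  2  2  2
  c 0  0  0  1  2  2  3
  e 0  0  0  1  2  2  3
LCS: 'ecc'
LCS length = 3

3


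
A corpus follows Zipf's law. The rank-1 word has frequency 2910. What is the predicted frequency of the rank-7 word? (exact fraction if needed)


Zipf's law: freq(rank) = f1 / rank
f1 = 2910, rank = 7
freq = 2910 / 7
GCD(2910, 7) = 1
Simplified: 2910/7

2910/7


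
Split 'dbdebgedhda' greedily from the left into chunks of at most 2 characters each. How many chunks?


'dbdebgedhda' has 11 characters.
Chunking with max size 2:
  Chunk 1: 'db' (positions 0-1)
  Chunk 2: 'de' (positions 2-3)
  Chunk 3: 'bg' (positions 4-5)
  Chunk 4: 'ed' (positions 6-7)
  Chunk 5: 'hd' (positions 8-9)
  Chunk 6: 'a' (positions 10-10)
Total chunks: ceil(11 / 2) = 6

6


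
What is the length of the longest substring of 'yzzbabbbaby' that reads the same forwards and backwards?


Scanning 'yzzbabbbaby' for palindromic substrings.
Substring at positions 3-9: 'babbbab'.
Check: reverse('babbbab') = 'babbbab' -> palindrome confirmed.
Neighbouring characters ('z' / 'y') break symmetry, so it cannot extend further.
No longer palindromic substring exists; longest length = 7

7


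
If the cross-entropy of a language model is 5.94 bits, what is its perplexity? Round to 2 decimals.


Perplexity formula: PP = 2^H
H = 5.94
PP = 2^5.94
Decompose: 2^5.94 = 2^5 * 2^0.94
2^5 = 32, 2^0.94 ~ 1.9185282
PP ~ 32 * 1.9185282 = 61.3929024
Rounded to 2 decimals: 61.39

61.39


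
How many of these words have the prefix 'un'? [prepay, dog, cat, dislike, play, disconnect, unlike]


Checking each word for prefix 'un':
  'prepay' -> no (count: 0)
  'dog' -> no (count: 0)
  'cat' -> no (count: 0)
  'dislike' -> no (count: 0)
  'play' -> no (count: 0)
  'disconnect' -> no (count: 0)
  'unlike' -> YES, starts with 'un' (count: 1)
Total with prefix 'un': 1

1


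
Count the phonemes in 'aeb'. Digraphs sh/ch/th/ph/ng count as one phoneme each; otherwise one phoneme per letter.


Parsing 'aeb' greedily, digraphs first:
  'a' -> vowel phoneme (phonemes so far: 1)
  'e' -> vowel phoneme (phonemes so far: 2)
  'b' -> consonant phoneme (phonemes so far: 3)
Total phonemes: 3

3


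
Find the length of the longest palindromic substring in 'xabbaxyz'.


Scanning 'xabbaxyz' for palindromic substrings.
Substring at positions 0-5: 'xabbax'.
Check: reverse('xabbax') = 'xabbax' -> palindrome confirmed.
Neighbouring characters ('-' / 'y') break symmetry, so it cannot extend further.
No longer palindromic substring exists; longest length = 6

6


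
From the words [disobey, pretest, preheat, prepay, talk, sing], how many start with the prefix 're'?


Checking each word for prefix 're':
  'disobey' -> no (count: 0)
  'pretest' -> no (count: 0)
  'preheat' -> no (count: 0)
  'prepay' -> no (count: 0)
  'talk' -> no (count: 0)
  'sing' -> no (count: 0)
Total with prefix 're': 0

0


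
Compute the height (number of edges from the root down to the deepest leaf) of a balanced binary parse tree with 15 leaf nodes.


In a balanced binary tree with n leaves the deepest leaf is ceil(log2(n)) edges below the root.
log2(15) = 3.9069
ceil(3.9069) = 4
height (edges) = 4

4


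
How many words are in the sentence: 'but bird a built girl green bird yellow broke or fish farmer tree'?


Counting words by splitting on spaces:
  Word 1: 'but'
  Word 2: 'bird'
  Word 3: 'a'
  Word 4: 'built'
  Word 5: 'girl'
  Word 6: 'green'
  Word 7: 'bird'
  Word 8: 'yellow'
  Word 9: 'broke'
  Word 10: 'or'
  Word 11: 'fish'
  Word 12: 'farmer'
  Word 13: 'tree'
Total words: 13

13


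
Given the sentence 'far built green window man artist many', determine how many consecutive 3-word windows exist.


Word trigrams from [7] words:
  Trigram 1: (far built green)
  Trigram 2: (built green window)
  Trigram 3: (green window man)
  Trigram 4: (window man artist)
  Trigram 5: (man artist many)
Total word trigrams: 7 - 2 = 5

5


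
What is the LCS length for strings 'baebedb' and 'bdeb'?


DP table for LCS of 'baebedb' and 'bdeb':
       b  d  e  b
    0  0  0  0  0
  b 0  1  1  1  1
  a 0  1  1  1  1
  e 0  1  1  2  2
  b 0  1  1  2  3
  e 0  1  1  2  3
  d 0  1  2  2  3
  b 0  1  2  2  3
LCS: 'beb'
LCS length = 3

3


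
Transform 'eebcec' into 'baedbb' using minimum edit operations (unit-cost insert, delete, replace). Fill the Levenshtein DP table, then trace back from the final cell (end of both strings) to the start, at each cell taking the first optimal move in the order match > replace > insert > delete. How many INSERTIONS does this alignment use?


Edit distance = 6. Backtracking from cell (6, 6) with preference match > replace > insert > delete,
then listing the resulting alignment 'eebcec' -> 'baedbb' left to right:
  Step 1: replace e->b
  Step 2: replace e->a
  Step 3: replace b->e
  Step 4: replace c->d
  Step 5: replace e->b
  Step 6: replace c->b
Total insertions: 0

0


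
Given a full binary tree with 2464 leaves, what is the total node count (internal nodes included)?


Leaf nodes (terminals): 2464
Internal nodes = n - 1 = 2464 - 1 = 2463
Total = leaves + internal = 2464 + 2463 = 4927

4927


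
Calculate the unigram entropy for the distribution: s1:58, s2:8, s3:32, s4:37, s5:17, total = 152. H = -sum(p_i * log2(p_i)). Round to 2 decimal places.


Computing entropy H = -sum(p_i * log2(p_i)):
  s1: p = 58/152 = 0.3816, -p*log2(p) = 0.5304
  s2: p = 8/152 = 0.0526, -p*log2(p) = 0.2236
  s3: p = 32/152 = 0.2105, -p*log2(p) = 0.4732
  s4: p = 37/152 = 0.2434, -p*log2(p) = 0.4962
  s5: p = 17/152 = 0.1118, -p*log2(p) = 0.3535
H = sum of terms = 2.0769
Rounded to 2 decimals: 2.08

2.08


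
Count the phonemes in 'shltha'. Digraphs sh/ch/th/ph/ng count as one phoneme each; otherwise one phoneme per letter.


Parsing 'shltha' greedily, digraphs first:
  'sh' -> digraph (1 consonant phoneme) (phonemes so far: 1)
  'l' -> consonant phoneme (phonemes so far: 2)
  'th' -> digraph (1 consonant phoneme) (phonemes so far: 3)
  'a' -> vowel phoneme (phonemes so far: 4)
Total phonemes: 4

4


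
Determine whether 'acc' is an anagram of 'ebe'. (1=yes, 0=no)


Sort characters of 'acc': 'acc'
Sort characters of 'ebe': 'bee'
Sorted forms differ -> they are NOT anagrams
Result: 0

0


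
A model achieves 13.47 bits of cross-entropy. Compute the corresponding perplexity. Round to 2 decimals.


Perplexity formula: PP = 2^H
H = 13.47
PP = 2^13.47
Decompose: 2^13.47 = 2^13 * 2^0.47
2^13 = 8192, 2^0.47 ~ 1.3851095
PP ~ 8192 * 1.3851095 = 11346.8170240
Rounded to 2 decimals: 11346.82

11346.82


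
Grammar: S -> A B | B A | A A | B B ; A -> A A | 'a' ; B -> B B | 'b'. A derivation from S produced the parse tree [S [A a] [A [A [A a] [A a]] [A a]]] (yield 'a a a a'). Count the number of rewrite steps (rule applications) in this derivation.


Every bracketed nonterminal node [X ...] in the tree is produced by exactly one rule application.
Reading the tree off as a leftmost derivation:
  Step 1: S  =>  A A   (applied S -> A A)
  Step 2: A A  =>  a A   (applied A -> a)
  Step 3: a A  =>  a A A   (applied A -> A A)
  Step 4: a A A  =>  a A A A   (applied A -> A A)
  Step 5: a A A A  =>  a a A A   (applied A -> a)
  Step 6: a a A A  =>  a a a A   (applied A -> a)
  Step 7: a a a A  =>  a a a a   (applied A -> a)
Final yield: a a a a
Total rewrite steps: 7

7


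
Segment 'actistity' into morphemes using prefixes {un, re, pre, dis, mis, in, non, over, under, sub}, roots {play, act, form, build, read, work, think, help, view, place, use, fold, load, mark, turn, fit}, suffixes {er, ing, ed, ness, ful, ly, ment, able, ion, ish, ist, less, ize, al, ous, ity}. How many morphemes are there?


Segmenting 'actistity' against the inventory:
  'act' -> root (morpheme 1)
  'ist' -> suffix (morpheme 2)
  'ity' -> suffix (morpheme 3)
Total morphemes: 3

3


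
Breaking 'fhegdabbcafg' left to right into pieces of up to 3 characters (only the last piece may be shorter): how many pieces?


'fhegdabbcafg' has 12 characters.
Chunking with max size 3:
  Chunk 1: 'fhe' (positions 0-2)
  Chunk 2: 'gda' (positions 3-5)
  Chunk 3: 'bbc' (positions 6-8)
  Chunk 4: 'afg' (positions 9-11)
Total chunks: ceil(12 / 3) = 4

4


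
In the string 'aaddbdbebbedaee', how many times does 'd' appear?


Scanning 'aaddbdbebbedaee' for 'd':
  Position 2: 'd' -> MATCH (count: 1)
  Position 3: 'd' -> MATCH (count: 2)
  Position 5: 'd' -> MATCH (count: 3)
  Position 11: 'd' -> MATCH (count: 4)
Total occurrences of 'd': 4

4


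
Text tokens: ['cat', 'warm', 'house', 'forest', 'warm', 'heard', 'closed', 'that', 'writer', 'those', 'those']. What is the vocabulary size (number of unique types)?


Listing all tokens and tracking unique types:
  Token 1: 'cat' -> NEW (unique so far: 1)
  Token 2: 'warm' -> NEW (unique so far: 2)
  Token 3: 'house' -> NEW (unique so far: 3)
  Token 4: 'forest' -> NEW (unique so far: 4)
  Token 5: 'warm' -> duplicate (unique so far: 4)
  Token 6: 'heard' -> NEW (unique so far: 5)
  Token 7: 'closed' -> NEW (unique so far: 6)
  Token 8: 'that' -> NEW (unique so far: 7)
  Token 9: 'writer' -> NEW (unique so far: 8)
  Token 10: 'those' -> NEW (unique so far: 9)
  Token 11: 'those' -> duplicate (unique so far: 9)
Unique types: ('cat', 'closed', 'forest', 'heard', 'house', 'that', 'those', 'warm', 'writer')
Vocabulary size: 9

9


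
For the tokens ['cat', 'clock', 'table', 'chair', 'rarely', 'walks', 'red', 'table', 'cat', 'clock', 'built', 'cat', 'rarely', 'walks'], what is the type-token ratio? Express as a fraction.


Tokens: 14
Unique types: ('built', 'cat', 'chair', 'clock', 'rarely', 'red', 'table', 'walks') = 8
TTR = 8/14
Simplify: divide both by 2 -> 4/7
TTR = 4/7

4/7


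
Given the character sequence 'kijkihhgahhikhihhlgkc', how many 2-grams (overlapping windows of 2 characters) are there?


String 'kijkihhgahhikhihhlgkc' has length L = 21.
Number of overlapping n-grams = L - n + 1
Substituting: 21 - 2 + 1 = 20

20


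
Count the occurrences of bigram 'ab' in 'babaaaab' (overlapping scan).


Scanning 'babaaaab' for bigram 'ab':
  Position 0: 'ba' -> no
  Position 1: 'ab' -> MATCH
  Position 2: 'ba' -> no
  Position 3: 'aa' -> no
  Position 4: 'aa' -> no
  Position 5: 'aa' -> no
  Position 6: 'ab' -> MATCH
Total matches: 2

2


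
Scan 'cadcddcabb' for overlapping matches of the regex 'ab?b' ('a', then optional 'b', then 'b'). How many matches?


Pattern: ab?b means 'a', then optional 'b', then 'b'.
Scanning 'cadcddcabb' position-by-position:
  Pos 0: window 'cad' -> no
  Pos 1: window 'adc' -> no
  Pos 2: window 'dcd' -> no
  Pos 3: window 'cdd' -> no
  Pos 4: window 'ddc' -> no
  Pos 5: window 'dca' -> no
  Pos 6: window 'cab' -> no
  Pos 7: window 'abb' -> MATCH
  Pos 8: window 'bb' -> no
  Pos 9: window 'b' -> no
Total matches: 1

1


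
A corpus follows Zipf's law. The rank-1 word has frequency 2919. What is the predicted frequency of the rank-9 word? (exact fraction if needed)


Zipf's law: freq(rank) = f1 / rank
f1 = 2919, rank = 9
freq = 2919 / 9
GCD(2919, 9) = 3
Simplified: 973/3

973/3


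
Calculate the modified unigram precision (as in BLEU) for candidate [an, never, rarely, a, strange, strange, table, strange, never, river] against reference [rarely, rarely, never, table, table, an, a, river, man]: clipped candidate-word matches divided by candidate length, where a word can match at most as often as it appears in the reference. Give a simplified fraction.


Reference word counts: {'a': 1, 'an': 1, 'man': 1, 'never': 1, 'rarely': 2, 'river': 1, 'table': 2}
Checking each candidate word (with clipping):
  'an' -> in reference (ref count 1, used 1/1) -> match (matches: 1)
  'never' -> in reference (ref count 1, used 1/1) -> match (matches: 2)
  'rarely' -> in reference (ref count 2, used 1/2) -> match (matches: 3)
  'a' -> in reference (ref count 1, used 1/1) -> match (matches: 4)
  'strange' -> not in reference -> no match (matches: 4)
  'strange' -> not in reference -> no match (matches: 4)
  'table' -> in reference (ref count 2, used 1/2) -> match (matches: 5)
  'strange' -> not in reference -> no match (matches: 5)
  'never' -> ref count 1 already used up (1/1) -> clipped, no match (matches: 5)
  'river' -> in reference (ref count 1, used 1/1) -> match (matches: 6)
Clipped matches: 6, Candidate length: 10
Precision = 6/10 = 3/5

3/5


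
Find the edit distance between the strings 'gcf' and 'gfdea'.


Building DP table for s1='gcf' (len 3) and s2='gfdea' (len 5):
       g  f  d  e  a
    0  1  2  3  4  5
  g 1  0  1  2  3  4
  c 2  1  1  2  3  4
  f 3  2  1  2  3  4
Edit distance = dp[3][5] = 4

4


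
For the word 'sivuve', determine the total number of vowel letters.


Scanning each character of 'sivuve':
  Position 1: 's' -> consonant (running count: 0)
  Position 2: 'i' -> vowel (running count: 1)
  Position 3: 'v' -> consonant (running count: 1)
  Position 4: 'u' -> vowel (running count: 2)
  Position 5: 'v' -> consonant (running count: 2)
  Position 6: 'e' -> vowel (running count: 3)
Total vowels: 3

3


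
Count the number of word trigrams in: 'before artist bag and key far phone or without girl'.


Word trigrams from [10] words:
  Trigram 1: (before artist bag)
  Trigram 2: (artist bag and)
  Trigram 3: (bag and key)
  Trigram 4: (and key far)
  Trigram 5: (key far phone)
  Trigram 6: (far phone or)
  Trigram 7: (phone or without)
  Trigram 8: (or without girl)
Total word trigrams: 10 - 2 = 8

8


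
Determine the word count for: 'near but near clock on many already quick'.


Counting words by splitting on spaces:
  Word 1: 'near'
  Word 2: 'but'
  Word 3: 'near'
  Word 4: 'clock'
  Word 5: 'on'
  Word 6: 'many'
  Word 7: 'already'
  Word 8: 'quick'
Total words: 8

8


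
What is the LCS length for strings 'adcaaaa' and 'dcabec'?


DP table for LCS of 'adcaaaa' and 'dcabec':
       d  c  a  b  e  c
    0  0  0  0  0  0  0
  a 0  0  0  1  1  1  1
  d 0  1  1  1  1  1  1
  c 0  1  2  2  2  2  2
  a 0  1  2  3  3  3  3
  a 0  1  2  3  3  3  3
  a 0  1  2  3  3  3  3
  a 0  1  2  3  3  3  3
LCS: 'dca'
LCS length = 3

3


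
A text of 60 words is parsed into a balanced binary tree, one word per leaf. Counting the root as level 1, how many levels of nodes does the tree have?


In a balanced binary tree with n leaves the deepest leaf is ceil(log2(n)) edges below the root,
so counting node levels inclusive of root and leaves gives ceil(log2(n)) + 1 levels.
log2(60) = 5.9069
ceil(5.9069) = 6
levels = 6 + 1 = 7

7


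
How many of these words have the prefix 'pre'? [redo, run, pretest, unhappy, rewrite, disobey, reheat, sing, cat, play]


Checking each word for prefix 'pre':
  'redo' -> no (count: 0)
  'run' -> no (count: 0)
  'pretest' -> YES, starts with 'pre' (count: 1)
  'unhappy' -> no (count: 1)
  'rewrite' -> no (count: 1)
  'disobey' -> no (count: 1)
  'reheat' -> no (count: 1)
  'sing' -> no (count: 1)
  'cat' -> no (count: 1)
  'play' -> no (count: 1)
Total with prefix 'pre': 1

1


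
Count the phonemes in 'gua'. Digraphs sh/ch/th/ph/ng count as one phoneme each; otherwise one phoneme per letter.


Parsing 'gua' greedily, digraphs first:
  'g' -> consonant phoneme (phonemes so far: 1)
  'u' -> vowel phoneme (phonemes so far: 2)
  'a' -> vowel phoneme (phonemes so far: 3)
Total phonemes: 3

3


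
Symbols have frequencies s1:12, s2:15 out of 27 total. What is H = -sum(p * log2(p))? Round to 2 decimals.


Computing entropy H = -sum(p_i * log2(p_i)):
  s1: p = 12/27 = 0.4444, -p*log2(p) = 0.5200
  s2: p = 15/27 = 0.5556, -p*log2(p) = 0.4711
H = sum of terms = 0.9911
Rounded to 2 decimals: 0.99

0.99


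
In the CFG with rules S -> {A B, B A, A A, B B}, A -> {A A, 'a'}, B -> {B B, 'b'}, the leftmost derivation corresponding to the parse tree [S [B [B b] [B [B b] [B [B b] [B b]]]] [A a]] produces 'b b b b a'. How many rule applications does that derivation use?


Every bracketed nonterminal node [X ...] in the tree is produced by exactly one rule application.
Reading the tree off as a leftmost derivation:
  Step 1: S  =>  B A   (applied S -> B A)
  Step 2: B A  =>  B B A   (applied B -> B B)
  Step 3: B B A  =>  b B A   (applied B -> b)
  Step 4: b B A  =>  b B B A   (applied B -> B B)
  Step 5: b B B A  =>  b b B A   (applied B -> b)
  Step 6: b b B A  =>  b b B B A   (applied B -> B B)
  Step 7: b b B B A  =>  b b b B A   (applied B -> b)
  Step 8: b b b B A  =>  b b b b A   (applied B -> b)
  Step 9: b b b b A  =>  b b b b a   (applied A -> a)
Final yield: b b b b a
Total rewrite steps: 9

9


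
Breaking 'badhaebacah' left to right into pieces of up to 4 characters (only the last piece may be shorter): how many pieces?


'badhaebacah' has 11 characters.
Chunking with max size 4:
  Chunk 1: 'badh' (positions 0-3)
  Chunk 2: 'aeba' (positions 4-7)
  Chunk 3: 'cah' (positions 8-10)
Total chunks: ceil(11 / 4) = 3

3


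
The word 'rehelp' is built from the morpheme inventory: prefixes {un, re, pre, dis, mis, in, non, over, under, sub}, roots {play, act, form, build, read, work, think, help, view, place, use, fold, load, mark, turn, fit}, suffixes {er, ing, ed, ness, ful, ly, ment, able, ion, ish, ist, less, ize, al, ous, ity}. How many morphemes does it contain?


Segmenting 'rehelp' against the inventory:
  're' -> prefix (morpheme 1)
  'help' -> root (morpheme 2)
Total morphemes: 2

2


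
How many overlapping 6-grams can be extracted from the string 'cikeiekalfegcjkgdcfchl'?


String 'cikeiekalfegcjkgdcfchl' has length L = 22.
Number of overlapping n-grams = L - n + 1
Substituting: 22 - 6 + 1 = 17

17


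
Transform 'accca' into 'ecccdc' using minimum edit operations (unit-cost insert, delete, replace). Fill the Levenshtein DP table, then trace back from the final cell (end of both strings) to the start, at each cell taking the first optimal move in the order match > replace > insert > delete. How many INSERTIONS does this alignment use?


Edit distance = 3. Backtracking from cell (5, 6) with preference match > replace > insert > delete,
then listing the resulting alignment 'accca' -> 'ecccdc' left to right:
  Step 1: replace a->e
  Step 2: keep 'c'
  Step 3: keep 'c'
  Step 4: keep 'c'
  Step 5: insert 'd' [insertion #1]
  Step 6: replace a->c
Total insertions: 1

1


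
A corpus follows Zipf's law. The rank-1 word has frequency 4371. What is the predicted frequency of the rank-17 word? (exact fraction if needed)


Zipf's law: freq(rank) = f1 / rank
f1 = 4371, rank = 17
freq = 4371 / 17
GCD(4371, 17) = 1
Simplified: 4371/17

4371/17


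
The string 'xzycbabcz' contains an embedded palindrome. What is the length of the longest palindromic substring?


Scanning 'xzycbabcz' for palindromic substrings.
Substring at positions 3-7: 'cbabc'.
Check: reverse('cbabc') = 'cbabc' -> palindrome confirmed.
Neighbouring characters ('y' / 'z') break symmetry, so it cannot extend further.
No longer palindromic substring exists; longest length = 5

5


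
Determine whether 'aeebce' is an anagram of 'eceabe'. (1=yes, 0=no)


Sort characters of 'aeebce': 'abceee'
Sort characters of 'eceabe': 'abceee'
Sorted forms match -> they ARE anagrams
Result: 1

1


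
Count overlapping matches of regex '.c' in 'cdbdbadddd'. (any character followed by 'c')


Pattern: .c means any character followed by 'c'.
Scanning 'cdbdbadddd' position-by-position:
  Pos 0: window 'cd' -> no
  Pos 1: window 'db' -> no
  Pos 2: window 'bd' -> no
  Pos 3: window 'db' -> no
  Pos 4: window 'ba' -> no
  Pos 5: window 'ad' -> no
  Pos 6: window 'dd' -> no
  Pos 7: window 'dd' -> no
  Pos 8: window 'dd' -> no
  Pos 9: window 'd' -> no
Total matches: 0

0


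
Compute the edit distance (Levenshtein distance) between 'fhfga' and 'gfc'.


Building DP table for s1='fhfga' (len 5) and s2='gfc' (len 3):
       g  f  c
    0  1  2  3
  f 1  1  1  2
  h 2  2  2  2
  f 3  3  2  3
  g 4  3  3  3
  a 5  4  4  4
Edit distance = dp[5][3] = 4

4


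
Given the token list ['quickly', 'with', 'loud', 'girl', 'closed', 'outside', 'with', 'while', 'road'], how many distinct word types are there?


Listing all tokens and tracking unique types:
  Token 1: 'quickly' -> NEW (unique so far: 1)
  Token 2: 'with' -> NEW (unique so far: 2)
  Token 3: 'loud' -> NEW (unique so far: 3)
  Token 4: 'girl' -> NEW (unique so far: 4)
  Token 5: 'closed' -> NEW (unique so far: 5)
  Token 6: 'outside' -> NEW (unique so far: 6)
  Token 7: 'with' -> duplicate (unique so far: 6)
  Token 8: 'while' -> NEW (unique so far: 7)
  Token 9: 'road' -> NEW (unique so far: 8)
Unique types: ('closed', 'girl', 'loud', 'outside', 'quickly', 'road', 'while', 'with')
Vocabulary size: 8

8


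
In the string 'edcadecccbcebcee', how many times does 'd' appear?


Scanning 'edcadecccbcebcee' for 'd':
  Position 1: 'd' -> MATCH (count: 1)
  Position 4: 'd' -> MATCH (count: 2)
Total occurrences of 'd': 2

2


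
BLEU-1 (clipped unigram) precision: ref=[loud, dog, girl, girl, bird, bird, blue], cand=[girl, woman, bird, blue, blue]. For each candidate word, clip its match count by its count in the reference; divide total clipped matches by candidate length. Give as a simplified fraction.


Reference word counts: {'bird': 2, 'blue': 1, 'dog': 1, 'girl': 2, 'loud': 1}
Checking each candidate word (with clipping):
  'girl' -> in reference (ref count 2, used 1/2) -> match (matches: 1)
  'woman' -> not in reference -> no match (matches: 1)
  'bird' -> in reference (ref count 2, used 1/2) -> match (matches: 2)
  'blue' -> in reference (ref count 1, used 1/1) -> match (matches: 3)
  'blue' -> ref count 1 already used up (1/1) -> clipped, no match (matches: 3)
Clipped matches: 3, Candidate length: 5
Precision = 3/5

3/5


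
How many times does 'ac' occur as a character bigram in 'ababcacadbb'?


Scanning 'ababcacadbb' for bigram 'ac':
  Position 0: 'ab' -> no
  Position 1: 'ba' -> no
  Position 2: 'ab' -> no
  Position 3: 'bc' -> no
  Position 4: 'ca' -> no
  Position 5: 'ac' -> MATCH
  Position 6: 'ca' -> no
  Position 7: 'ad' -> no
  Position 8: 'db' -> no
  Position 9: 'bb' -> no
Total matches: 1

1


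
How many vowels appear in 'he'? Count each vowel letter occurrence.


Scanning each character of 'he':
  Position 1: 'h' -> consonant (running count: 0)
  Position 2: 'e' -> vowel (running count: 1)
Total vowels: 1

1


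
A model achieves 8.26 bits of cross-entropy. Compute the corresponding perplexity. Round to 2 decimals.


Perplexity formula: PP = 2^H
H = 8.26
PP = 2^8.26
Decompose: 2^8.26 = 2^8 * 2^0.26
2^8 = 256, 2^0.26 ~ 1.1974787
PP ~ 256 * 1.1974787 = 306.5545472
Rounded to 2 decimals: 306.55

306.55


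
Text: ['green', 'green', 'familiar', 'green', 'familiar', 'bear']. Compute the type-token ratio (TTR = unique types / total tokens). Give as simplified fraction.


Tokens: 6
Unique types: ('bear', 'familiar', 'green') = 3
TTR = 3/6
Simplify: divide both by 3 -> 1/2
TTR = 1/2

1/2


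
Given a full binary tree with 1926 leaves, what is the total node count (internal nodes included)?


Leaf nodes (terminals): 1926
Internal nodes = n - 1 = 1926 - 1 = 1925
Total = leaves + internal = 1926 + 1925 = 3851

3851


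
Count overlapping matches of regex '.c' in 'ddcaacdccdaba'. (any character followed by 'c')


Pattern: .c means any character followed by 'c'.
Scanning 'ddcaacdccdaba' position-by-position:
  Pos 0: window 'dd' -> no
  Pos 1: window 'dc' -> MATCH
  Pos 2: window 'ca' -> no
  Pos 3: window 'aa' -> no
  Pos 4: window 'ac' -> MATCH
  Pos 5: window 'cd' -> no
  Pos 6: window 'dc' -> MATCH
  Pos 7: window 'cc' -> MATCH
  Pos 8: window 'cd' -> no
  Pos 9: window 'da' -> no
  Pos 10: window 'ab' -> no
  Pos 11: window 'ba' -> no
  Pos 12: window 'a' -> no
Total matches: 4

4


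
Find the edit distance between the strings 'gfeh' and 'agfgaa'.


Building DP table for s1='gfeh' (len 4) and s2='agfgaa' (len 6):
       a  g  f  g  a  a
    0  1  2  3  4  5  6
  g 1  1  1  2  3  4  5
  f 2  2  2  1  2  3  4
  e 3  3  3  2  2  3  4
  h 4  4  4  3  3  3  4
Edit distance = dp[4][6] = 4

4


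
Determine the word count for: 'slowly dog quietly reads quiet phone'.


Counting words by splitting on spaces:
  Word 1: 'slowly'
  Word 2: 'dog'
  Word 3: 'quietly'
  Word 4: 'reads'
  Word 5: 'quiet'
  Word 6: 'phone'
Total words: 6

6


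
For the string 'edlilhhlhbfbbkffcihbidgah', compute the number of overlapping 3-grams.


String 'edlilhhlhbfbbkffcihbidgah' has length L = 25.
Number of overlapping n-grams = L - n + 1
Substituting: 25 - 3 + 1 = 23

23


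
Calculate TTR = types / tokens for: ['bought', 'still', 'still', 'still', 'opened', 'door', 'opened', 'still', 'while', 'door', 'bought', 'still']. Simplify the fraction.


Tokens: 12
Unique types: ('bought', 'door', 'opened', 'still', 'while') = 5
TTR = 5/12
Already in lowest terms.

5/12


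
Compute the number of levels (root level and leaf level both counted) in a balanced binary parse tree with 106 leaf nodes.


In a balanced binary tree with n leaves the deepest leaf is ceil(log2(n)) edges below the root,
so counting node levels inclusive of root and leaves gives ceil(log2(n)) + 1 levels.
log2(106) = 6.7279
ceil(6.7279) = 7
levels = 7 + 1 = 8

8


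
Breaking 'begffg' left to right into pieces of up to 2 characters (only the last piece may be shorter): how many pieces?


'begffg' has 6 characters.
Chunking with max size 2:
  Chunk 1: 'be' (positions 0-1)
  Chunk 2: 'gf' (positions 2-3)
  Chunk 3: 'fg' (positions 4-5)
Total chunks: ceil(6 / 2) = 3

3


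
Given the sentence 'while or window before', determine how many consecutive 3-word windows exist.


Word trigrams from [4] words:
  Trigram 1: (while or window)
  Trigram 2: (or window before)
Total word trigrams: 4 - 2 = 2

2


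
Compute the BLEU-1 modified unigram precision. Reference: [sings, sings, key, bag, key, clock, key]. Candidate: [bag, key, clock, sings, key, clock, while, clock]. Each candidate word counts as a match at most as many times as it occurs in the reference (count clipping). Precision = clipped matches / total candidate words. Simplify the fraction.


Reference word counts: {'bag': 1, 'clock': 1, 'key': 3, 'sings': 2}
Checking each candidate word (with clipping):
  'bag' -> in reference (ref count 1, used 1/1) -> match (matches: 1)
  'key' -> in reference (ref count 3, used 1/3) -> match (matches: 2)
  'clock' -> in reference (ref count 1, used 1/1) -> match (matches: 3)
  'sings' -> in reference (ref count 2, used 1/2) -> match (matches: 4)
  'key' -> in reference (ref count 3, used 2/3) -> match (matches: 5)
  'clock' -> ref count 1 already used up (1/1) -> clipped, no match (matches: 5)
  'while' -> not in reference -> no match (matches: 5)
  'clock' -> ref count 1 already used up (1/1) -> clipped, no match (matches: 5)
Clipped matches: 5, Candidate length: 8
Precision = 5/8

5/8


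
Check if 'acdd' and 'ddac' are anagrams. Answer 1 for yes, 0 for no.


Sort characters of 'acdd': 'acdd'
Sort characters of 'ddac': 'acdd'
Sorted forms match -> they ARE anagrams
Result: 1

1


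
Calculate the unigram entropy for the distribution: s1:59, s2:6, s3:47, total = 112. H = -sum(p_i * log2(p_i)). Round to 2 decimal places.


Computing entropy H = -sum(p_i * log2(p_i)):
  s1: p = 59/112 = 0.5268, -p*log2(p) = 0.4871
  s2: p = 6/112 = 0.0536, -p*log2(p) = 0.2262
  s3: p = 47/112 = 0.4196, -p*log2(p) = 0.5257
H = sum of terms = 1.2390
Rounded to 2 decimals: 1.24

1.24


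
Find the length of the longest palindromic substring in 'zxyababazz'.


Scanning 'zxyababazz' for palindromic substrings.
Substring at positions 3-7: 'ababa'.
Check: reverse('ababa') = 'ababa' -> palindrome confirmed.
Neighbouring characters ('y' / 'z') break symmetry, so it cannot extend further.
No longer palindromic substring exists; longest length = 5

5


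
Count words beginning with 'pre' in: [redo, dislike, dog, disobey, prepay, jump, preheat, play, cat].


Checking each word for prefix 'pre':
  'redo' -> no (count: 0)
  'dislike' -> no (count: 0)
  'dog' -> no (count: 0)
  'disobey' -> no (count: 0)
  'prepay' -> YES, starts with 'pre' (count: 1)
  'jump' -> no (count: 1)
  'preheat' -> YES, starts with 'pre' (count: 2)
  'play' -> no (count: 2)
  'cat' -> no (count: 2)
Total with prefix 'pre': 2

2


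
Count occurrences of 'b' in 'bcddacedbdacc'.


Scanning 'bcddacedbdacc' for 'b':
  Position 0: 'b' -> MATCH (count: 1)
  Position 8: 'b' -> MATCH (count: 2)
Total occurrences of 'b': 2

2


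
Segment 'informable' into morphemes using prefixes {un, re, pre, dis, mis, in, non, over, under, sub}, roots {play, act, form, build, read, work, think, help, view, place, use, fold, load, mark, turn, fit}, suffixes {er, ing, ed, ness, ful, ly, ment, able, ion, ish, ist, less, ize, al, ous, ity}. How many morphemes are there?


Segmenting 'informable' against the inventory:
  'in' -> prefix (morpheme 1)
  'form' -> root (morpheme 2)
  'able' -> suffix (morpheme 3)
Total morphemes: 3

3


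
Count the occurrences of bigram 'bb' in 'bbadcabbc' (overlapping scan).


Scanning 'bbadcabbc' for bigram 'bb':
  Position 0: 'bb' -> MATCH
  Position 1: 'ba' -> no
  Position 2: 'ad' -> no
  Position 3: 'dc' -> no
  Position 4: 'ca' -> no
  Position 5: 'ab' -> no
  Position 6: 'bb' -> MATCH
  Position 7: 'bc' -> no
Total matches: 2

2


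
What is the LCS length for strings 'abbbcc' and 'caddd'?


DP table for LCS of 'abbbcc' and 'caddd':
       c  a  d  d  d
    0  0  0  0  0  0
  a 0  0  1  1  1  1
  b 0  0  1  1  1  1
  b 0  0  1  1  1  1
  b 0  0  1  1  1  1
  c 0  1  1  1  1  1
  c 0  1  1  1  1  1
LCS: 'a'
LCS length = 1

1


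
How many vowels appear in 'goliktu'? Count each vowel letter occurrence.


Scanning each character of 'goliktu':
  Position 1: 'g' -> consonant (running count: 0)
  Position 2: 'o' -> vowel (running count: 1)
  Position 3: 'l' -> consonant (running count: 1)
  Position 4: 'i' -> vowel (running count: 2)
  Position 5: 'k' -> consonant (running count: 2)
  Position 6: 't' -> consonant (running count: 2)
  Position 7: 'u' -> vowel (running count: 3)
Total vowels: 3

3


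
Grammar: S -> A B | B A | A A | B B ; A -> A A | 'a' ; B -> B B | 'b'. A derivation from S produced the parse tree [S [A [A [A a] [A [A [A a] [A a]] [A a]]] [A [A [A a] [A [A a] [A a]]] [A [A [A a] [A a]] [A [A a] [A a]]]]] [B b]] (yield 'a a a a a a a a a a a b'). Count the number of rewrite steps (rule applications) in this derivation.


Every bracketed nonterminal node [X ...] in the tree is produced by exactly one rule application.
Reading the tree off as a leftmost derivation:
  Step 1: S  =>  A B   (applied S -> A B)
  Step 2: A B  =>  A A B   (applied A -> A A)
  Step 3: A A B  =>  A A A B   (applied A -> A A)
  Step 4: A A A B  =>  a A A B   (applied A -> a)
  Step 5: a A A B  =>  a A A A B   (applied A -> A A)
  Step 6: a A A A B  =>  a A A A A B   (applied A -> A A)
  Step 7: a A A A A B  =>  a a A A A B   (applied A -> a)
  Step 8: a a A A A B  =>  a a a A A B   (applied A -> a)
  Step 9: a a a A A B  =>  a a a a A B   (applied A -> a)
  Step 10: a a a a A B  =>  a a a a A A B   (applied A -> A A)
  Step 11: a a a a A A B  =>  a a a a A A A B   (applied A -> A A)
  Step 12: a a a a A A A B  =>  a a a a a A A B   (applied A -> a)
  Step 13: a a a a a A A B  =>  a a a a a A A A B   (applied A -> A A)
  Step 14: a a a a a A A A B  =>  a a a a a a A A B   (applied A -> a)
  Step 15: a a a a a a A A B  =>  a a a a a a a A B   (applied A -> a)
  Step 16: a a a a a a a A B  =>  a a a a a a a A A B   (applied A -> A A)
  Step 17: a a a a a a a A A B  =>  a a a a a a a A A A B   (applied A -> A A)
  Step 18: a a a a a a a A A A B  =>  a a a a a a a a A A B   (applied A -> a)
  Step 19: a a a a a a a a A A B  =>  a a a a a a a a a A B   (applied A -> a)
  Step 20: a a a a a a a a a A B  =>  a a a a a a a a a A A B   (applied A -> A A)
  Step 21: a a a a a a a a a A A B  =>  a a a a a a a a a a A B   (applied A -> a)
  Step 22: a a a a a a a a a a A B  =>  a a a a a a a a a a a B   (applied A -> a)
  Step 23: a a a a a a a a a a a B  =>  a a a a a a a a a a a b   (applied B -> b)
Final yield: a a a a a a a a a a a b
Total rewrite steps: 23

23
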